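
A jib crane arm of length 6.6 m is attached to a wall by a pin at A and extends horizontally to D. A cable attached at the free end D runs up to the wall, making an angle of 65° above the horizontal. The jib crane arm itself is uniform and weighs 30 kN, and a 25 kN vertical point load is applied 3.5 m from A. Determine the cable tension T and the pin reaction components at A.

ΣM about A: T·sin65°·6.6 − 30·3.3 − 25·3.5 = 0 → T = 186.5/(6.6·0.906308) = 31.1788 ≈ 31.18 kN.
ΣF_x = 0: A_x − T·cos65° = 0 → A_x = 31.1788 × 0.422618 = 13.18 kN.
ΣF_y = 0: A_y + T·sin65° − 30 − 25 = 0 → A_y = 55 − 31.1788 × 0.906308 = 26.74 kN.

T = 31.18 kN, A_x = 13.18 kN, A_y = 26.74 kN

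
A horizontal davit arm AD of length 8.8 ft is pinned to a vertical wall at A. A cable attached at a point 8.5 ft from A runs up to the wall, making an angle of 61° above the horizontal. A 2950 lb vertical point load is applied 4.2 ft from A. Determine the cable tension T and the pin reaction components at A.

T = 1667 lb, A_x = 808.0 lb, A_y = 1492 lb

ΣM about A: T·sin61°·8.5 − 2950·4.2 = 0 → T = 12390/(8.5·0.87462) = 1666.61 ≈ 1667 lb.
ΣF_x = 0: A_x − T·cos61° = 0 → A_x = 1666.61 × 0.48481 = 808.0 lb.
ΣF_y = 0: A_y + T·sin61° − 2950 = 0 → A_y = 2950 − 1666.61 × 0.87462 = 1492 lb.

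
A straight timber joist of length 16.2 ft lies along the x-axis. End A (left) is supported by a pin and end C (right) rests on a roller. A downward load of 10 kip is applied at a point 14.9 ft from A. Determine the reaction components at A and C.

A_x = 0, A_y = 0.8025 kip, C_y = 9.198 kip

ΣM about A: C_y·16.2 − 10·14.9 = 0 → C_y = 149/16.2 = 9.19753 ≈ 9.198 kip.
ΣF_y = 0: A_y + 9.19753 − 10 = 0 → A_y = 0.8025 kip.
ΣF_x = 0: no horizontal applied forces, so A_x = 0.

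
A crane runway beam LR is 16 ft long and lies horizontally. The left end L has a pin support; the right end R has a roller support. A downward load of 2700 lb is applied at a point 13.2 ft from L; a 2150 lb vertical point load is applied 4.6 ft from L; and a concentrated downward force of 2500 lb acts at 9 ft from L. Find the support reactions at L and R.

L_x = 0, L_y = 3098 lb, R_y = 4252 lb

ΣM about L: R_y·16 − 2700·13.2 − 2150·4.6 − 2500·9 = 0 → R_y = 68030/16 = 4251.88 ≈ 4252 lb.
ΣF_y = 0: L_y + 4251.88 − 2700 − 2150 − 2500 = 0 → L_y = 3098 lb.
ΣF_x = 0: no horizontal applied forces, so L_x = 0.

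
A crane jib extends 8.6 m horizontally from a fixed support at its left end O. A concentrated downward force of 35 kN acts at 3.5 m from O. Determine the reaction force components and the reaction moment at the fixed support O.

O_x = 0, O_y = 35.00 kN, M_O = 122.5 kN·m

ΣF_x = 0: O_x = 0.
ΣF_y = 0: O_y − 35 = 0 → O_y = 35.00 kN.
ΣM about O: M_O − 35·3.5 = 0 → M_O = 122.5 kN·m.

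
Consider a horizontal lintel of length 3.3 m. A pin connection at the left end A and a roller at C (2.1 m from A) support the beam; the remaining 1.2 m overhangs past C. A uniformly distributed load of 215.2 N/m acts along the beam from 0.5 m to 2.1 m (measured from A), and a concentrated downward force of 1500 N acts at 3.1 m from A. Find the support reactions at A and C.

A_x = 0, A_y = -583.1 N, C_y = 2427 N

Resultant of the distributed load: 215.2 × 1.6 = 344.32 N at 1.3 m from A.
Taking moments about A: C_y·2.1 − (215.2·1.6)·1.3 − 1500·3.1 = 0 → C_y = 5097.616/2.1 = 2427.44 ≈ 2427 N.
ΣF_y = 0: A_y + 2427.44 − 215.2·1.6 − 1500 = 0 → A_y = -583.1 N.
ΣF_x = 0: no horizontal applied forces, so A_x = 0.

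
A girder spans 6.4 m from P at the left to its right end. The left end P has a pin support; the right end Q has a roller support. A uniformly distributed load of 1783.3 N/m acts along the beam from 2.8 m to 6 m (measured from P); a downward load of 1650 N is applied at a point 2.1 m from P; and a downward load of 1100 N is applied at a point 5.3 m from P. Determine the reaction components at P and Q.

P_x = 0, P_y = 3081 N, Q_y = 5376 N

Resultant of the distributed load: 1783.3 × 3.2 = 5706.56 N at 4.4 m from P.
Moments about P: Q_y·6.4 − (1783.3·3.2)·4.4 − 1650·2.1 − 1100·5.3 = 0 → Q_y = 34403.864/6.4 = 5375.6 ≈ 5376 N.
ΣF_y = 0: P_y + 5375.6 − 1783.3·3.2 − 1650 − 1100 = 0 → P_y = 3081 N.
ΣF_x = 0: no horizontal applied forces, so P_x = 0.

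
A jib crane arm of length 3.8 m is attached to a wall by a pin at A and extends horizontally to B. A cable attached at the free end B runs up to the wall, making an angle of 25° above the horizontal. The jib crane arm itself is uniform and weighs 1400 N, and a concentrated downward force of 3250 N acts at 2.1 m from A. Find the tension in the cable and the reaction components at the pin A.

T = 5906 N, A_x = 5353 N, A_y = 2154 N

ΣM about A: T·sin25°·3.8 − 1400·1.9 − 3250·2.1 = 0 → T = 9485/(3.8·0.422618) = 5906.17 ≈ 5906 N.
ΣF_x = 0: A_x − T·cos25° = 0 → A_x = 5906.17 × 0.906308 = 5353 N.
ΣF_y = 0: A_y + T·sin25° − 1400 − 3250 = 0 → A_y = 4650 − 5906.17 × 0.422618 = 2154 N.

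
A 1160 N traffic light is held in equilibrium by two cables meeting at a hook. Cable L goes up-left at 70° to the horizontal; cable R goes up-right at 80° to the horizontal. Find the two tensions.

T_L = 402.9 N, T_R = 793.5 N

ΣF_x = 0: −T_L·cos70° + T_R·cos80° = 0 → T_R = 1.96962·T_L.
ΣF_y = 0: T_L·sin70° + T_R·sin80° = 1160.
Substitute: T_L·(0.939693 + 1.96962·0.984808) = 1160 → T_L = 402.863 ≈ 402.9 N.
Then T_R = 1.96962 × 402.863 = 793.5 N.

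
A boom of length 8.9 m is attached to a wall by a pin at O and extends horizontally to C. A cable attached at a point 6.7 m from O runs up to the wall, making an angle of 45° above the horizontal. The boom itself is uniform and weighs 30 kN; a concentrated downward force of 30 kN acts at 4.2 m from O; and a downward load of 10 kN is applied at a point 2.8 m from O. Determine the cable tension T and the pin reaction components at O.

ΣM about O: T·sin45°·6.7 − 30·4.45 − 30·4.2 − 10·2.8 = 0 → T = 287.5/(6.7·0.707107) = 60.6845 ≈ 60.68 kN.
ΣF_x = 0: O_x − T·cos45° = 0 → O_x = 60.6845 × 0.707107 = 42.91 kN.
ΣF_y = 0: O_y + T·sin45° − 30 − 30 − 10 = 0 → O_y = 70 − 60.6845 × 0.707107 = 27.09 kN.

T = 60.68 kN, O_x = 42.91 kN, O_y = 27.09 kN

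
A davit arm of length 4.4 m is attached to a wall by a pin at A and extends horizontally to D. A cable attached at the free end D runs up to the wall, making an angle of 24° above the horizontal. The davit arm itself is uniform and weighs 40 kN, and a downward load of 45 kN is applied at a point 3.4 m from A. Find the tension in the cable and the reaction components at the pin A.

T = 134.7 kN, A_x = 123.0 kN, A_y = 30.23 kN

ΣM about A: T·sin24°·4.4 − 40·2.2 − 45·3.4 = 0 → T = 241/(4.4·0.406737) = 134.664 ≈ 134.7 kN.
ΣF_x = 0: A_x − T·cos24° = 0 → A_x = 134.664 × 0.913545 = 123.0 kN.
ΣF_y = 0: A_y + T·sin24° − 40 − 45 = 0 → A_y = 85 − 134.664 × 0.406737 = 30.23 kN.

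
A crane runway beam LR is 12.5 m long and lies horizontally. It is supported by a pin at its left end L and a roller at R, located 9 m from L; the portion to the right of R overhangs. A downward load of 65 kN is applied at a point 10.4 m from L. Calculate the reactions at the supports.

L_x = 0, L_y = -10.11 kN, R_y = 75.11 kN

Moments about L: R_y·9 − 65·10.4 = 0 → R_y = 676/9 = 75.1111 ≈ 75.11 kN.
ΣF_y = 0: L_y + 75.1111 − 65 = 0 → L_y = -10.11 kN.
ΣF_x = 0: no horizontal applied forces, so L_x = 0.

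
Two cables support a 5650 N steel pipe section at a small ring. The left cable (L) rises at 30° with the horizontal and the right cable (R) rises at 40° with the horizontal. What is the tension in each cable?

T_L = 4606 N, T_R = 5207 N

ΣF_x = 0: −T_L·cos30° + T_R·cos40° = 0 → T_R = 1.13052·T_L.
ΣF_y = 0: T_L·sin30° + T_R·sin40° = 5650.
Substitute: T_L·(0.5 + 1.13052·0.642788) = 5650 → T_L = 4605.91 ≈ 4606 N.
Then T_R = 1.13052 × 4605.91 = 5207 N.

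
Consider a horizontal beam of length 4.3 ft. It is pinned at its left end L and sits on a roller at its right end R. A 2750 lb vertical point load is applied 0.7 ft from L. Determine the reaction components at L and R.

L_x = 0, L_y = 2302 lb, R_y = 447.7 lb

Moments about L: R_y·4.3 − 2750·0.7 = 0 → R_y = 1925/4.3 = 447.674 ≈ 447.7 lb.
ΣF_y = 0: L_y + 447.674 − 2750 = 0 → L_y = 2302 lb.
ΣF_x = 0: no horizontal applied forces, so L_x = 0.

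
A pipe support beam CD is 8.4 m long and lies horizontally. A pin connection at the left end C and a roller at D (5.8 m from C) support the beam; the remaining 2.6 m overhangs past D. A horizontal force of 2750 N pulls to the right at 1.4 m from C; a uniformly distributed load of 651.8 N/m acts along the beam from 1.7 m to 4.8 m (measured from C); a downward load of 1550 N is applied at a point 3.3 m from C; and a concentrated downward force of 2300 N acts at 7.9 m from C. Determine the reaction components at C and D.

C_x = -2750 N, C_y = 723.7 N, D_y = 5147 N

Resultant of the distributed load: 651.8 × 3.1 = 2020.58 N at 3.25 m from C.
Taking moments about C: D_y·5.8 − (651.8·3.1)·3.25 − 1550·3.3 − 2300·7.9 = 0 → D_y = 29851.885/5.8 = 5146.88 ≈ 5147 N.
ΣF_y = 0: C_y + 5146.88 − 651.8·3.1 − 1550 − 2300 = 0 → C_y = 723.7 N.
ΣF_x = 0: C_x + 2750 = 0 → C_x = -2750 N.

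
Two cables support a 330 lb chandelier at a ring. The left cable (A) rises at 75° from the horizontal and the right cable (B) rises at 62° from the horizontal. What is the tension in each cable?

ΣF_x = 0: −T_A·cos75° + T_B·cos62° = 0 → T_B = 0.551299·T_A.
ΣF_y = 0: T_A·sin75° + T_B·sin62° = 330.
Substitute: T_A·(0.965926 + 0.551299·0.882948) = 330 → T_A = 227.164 ≈ 227.2 lb.
Then T_B = 0.551299 × 227.164 = 125.2 lb.

T_A = 227.2 lb, T_B = 125.2 lb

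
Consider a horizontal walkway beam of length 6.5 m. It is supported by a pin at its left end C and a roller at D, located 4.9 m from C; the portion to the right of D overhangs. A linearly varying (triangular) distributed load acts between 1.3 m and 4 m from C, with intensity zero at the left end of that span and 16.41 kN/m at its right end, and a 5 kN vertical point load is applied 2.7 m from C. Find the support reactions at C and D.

Resultant of the triangular load: ½ × 16.41 × 2.7 = 22.1535 kN, acting at 3.1 m from C (one-third of the span from the peak).
ΣM about C: D_y·4.9 − (½·16.41·2.7)·3.1 − 5·2.7 = 0 → D_y = 82.17585/4.9 = 16.7706 ≈ 16.77 kN.
ΣF_y = 0: C_y + 16.7706 − ½·16.41·2.7 − 5 = 0 → C_y = 10.38 kN.
ΣF_x = 0: no horizontal applied forces, so C_x = 0.

C_x = 0, C_y = 10.38 kN, D_y = 16.77 kN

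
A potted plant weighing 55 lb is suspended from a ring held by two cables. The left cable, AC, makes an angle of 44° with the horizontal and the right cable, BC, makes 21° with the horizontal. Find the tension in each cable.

T_AC = 56.66 lb, T_BC = 43.65 lb

ΣF_x = 0: −T_AC·cos44° + T_BC·cos21° = 0 → T_BC = 0.770517·T_AC.
ΣF_y = 0: T_AC·sin44° + T_BC·sin21° = 55.
Substitute: T_AC·(0.694658 + 0.770517·0.358368) = 55 → T_AC = 56.6551 ≈ 56.66 lb.
Then T_BC = 0.770517 × 56.6551 = 43.65 lb.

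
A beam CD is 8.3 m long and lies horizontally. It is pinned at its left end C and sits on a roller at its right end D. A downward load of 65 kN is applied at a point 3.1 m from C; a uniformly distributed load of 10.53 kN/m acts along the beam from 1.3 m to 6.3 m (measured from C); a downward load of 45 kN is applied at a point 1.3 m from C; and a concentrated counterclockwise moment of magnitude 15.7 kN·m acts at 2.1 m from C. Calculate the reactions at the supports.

Resultant of the distributed load: 10.53 × 5 = 52.65 kN at 3.8 m from C.
Moments about C: D_y·8.3 − 65·3.1 − (10.53·5)·3.8 − 45·1.3 + 15.7 = 0 → D_y = 444.37/8.3 = 53.5386 ≈ 53.54 kN.
ΣF_y = 0: C_y + 53.5386 − 65 − 10.53·5 − 45 = 0 → C_y = 109.1 kN.
ΣF_x = 0: no horizontal applied forces, so C_x = 0.

C_x = 0, C_y = 109.1 kN, D_y = 53.54 kN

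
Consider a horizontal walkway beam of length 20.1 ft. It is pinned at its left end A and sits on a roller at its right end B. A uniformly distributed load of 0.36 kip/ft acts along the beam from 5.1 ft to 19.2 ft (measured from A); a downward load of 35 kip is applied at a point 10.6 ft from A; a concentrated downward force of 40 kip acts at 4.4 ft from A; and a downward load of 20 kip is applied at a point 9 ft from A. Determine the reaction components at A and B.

A_x = 0, A_y = 60.84 kip, B_y = 39.24 kip

Resultant of the distributed load: 0.36 × 14.1 = 5.076 kip at 12.15 ft from A.
ΣM about A: B_y·20.1 − (0.36·14.1)·12.15 − 35·10.6 − 40·4.4 − 20·9 = 0 → B_y = 788.6734/20.1 = 39.2375 ≈ 39.24 kip.
ΣF_y = 0: A_y + 39.2375 − 0.36·14.1 − 35 − 40 − 20 = 0 → A_y = 60.84 kip.
ΣF_x = 0: no horizontal applied forces, so A_x = 0.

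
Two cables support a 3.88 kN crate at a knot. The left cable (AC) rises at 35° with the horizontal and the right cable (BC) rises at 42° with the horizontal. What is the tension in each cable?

T_AC = 2.959 kN, T_BC = 3.262 kN

ΣF_x = 0: −T_AC·cos35° + T_BC·cos42° = 0 → T_BC = 1.10228·T_AC.
ΣF_y = 0: T_AC·sin35° + T_BC·sin42° = 3.88.
Substitute: T_AC·(0.573576 + 1.10228·0.669131) = 3.88 → T_AC = 2.95924 ≈ 2.959 kN.
Then T_BC = 1.10228 × 2.95924 = 3.262 kN.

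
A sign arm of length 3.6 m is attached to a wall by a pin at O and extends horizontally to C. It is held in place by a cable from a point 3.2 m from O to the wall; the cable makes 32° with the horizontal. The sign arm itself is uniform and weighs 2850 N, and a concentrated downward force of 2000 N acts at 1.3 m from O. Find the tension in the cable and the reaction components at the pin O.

T = 4558 N, O_x = 3866 N, O_y = 2434 N

ΣM about O: T·sin32°·3.2 − 2850·1.8 − 2000·1.3 = 0 → T = 7730/(3.2·0.529919) = 4558.48 ≈ 4558 N.
ΣF_x = 0: O_x − T·cos32° = 0 → O_x = 4558.48 × 0.848048 = 3866 N.
ΣF_y = 0: O_y + T·sin32° − 2850 − 2000 = 0 → O_y = 4850 − 4558.48 × 0.529919 = 2434 N.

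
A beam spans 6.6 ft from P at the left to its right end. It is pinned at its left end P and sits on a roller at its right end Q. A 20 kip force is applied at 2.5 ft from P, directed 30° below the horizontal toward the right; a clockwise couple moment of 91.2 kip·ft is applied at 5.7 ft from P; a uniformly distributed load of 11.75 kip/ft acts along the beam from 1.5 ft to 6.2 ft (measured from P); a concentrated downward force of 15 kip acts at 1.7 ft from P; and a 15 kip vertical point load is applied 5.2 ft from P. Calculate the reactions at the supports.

Resultant of the distributed load: 11.75 × 4.7 = 55.225 kip at 3.85 ft from P.
Taking moments about P: Q_y·6.6 − 20·sin30°·2.5 − 91.2 − (11.75·4.7)·3.85 − 15·1.7 − 15·5.2 = 0 → Q_y = 432.31625/6.6 = 65.5025 ≈ 65.50 kip.
ΣF_y = 0: P_y + 65.5025 − 20·sin30° − 11.75·4.7 − 15 − 15 = 0 → P_y = 29.72 kip.
ΣF_x = 0: P_x + 20·cos30° = 0 → P_x = -17.32 kip.

P_x = -17.32 kip, P_y = 29.72 kip, Q_y = 65.50 kip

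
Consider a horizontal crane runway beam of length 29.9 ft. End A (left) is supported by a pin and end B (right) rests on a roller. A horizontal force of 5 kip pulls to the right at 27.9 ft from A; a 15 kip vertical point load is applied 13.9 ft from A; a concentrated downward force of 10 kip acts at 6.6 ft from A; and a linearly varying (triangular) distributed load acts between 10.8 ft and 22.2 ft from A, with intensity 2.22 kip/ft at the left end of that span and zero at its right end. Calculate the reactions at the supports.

Resultant of the triangular load: ½ × 2.22 × 11.4 = 12.654 kip, acting at 14.6 ft from A (one-third of the span from the peak).
ΣM about A: B_y·29.9 − 15·13.9 − 10·6.6 − (½·2.22·11.4)·14.6 = 0 → B_y = 459.2484/29.9 = 15.3595 ≈ 15.36 kip.
ΣF_y = 0: A_y + 15.3595 − 15 − 10 − ½·2.22·11.4 = 0 → A_y = 22.29 kip.
ΣF_x = 0: A_x + 5 = 0 → A_x = -5.000 kip.

A_x = -5.000 kip, A_y = 22.29 kip, B_y = 15.36 kip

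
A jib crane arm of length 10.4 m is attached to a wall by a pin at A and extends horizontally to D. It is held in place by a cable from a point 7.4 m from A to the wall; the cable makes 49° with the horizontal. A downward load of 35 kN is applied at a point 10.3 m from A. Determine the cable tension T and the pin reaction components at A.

T = 64.55 kN, A_x = 42.35 kN, A_y = -13.72 kN

ΣM about A: T·sin49°·7.4 − 35·10.3 = 0 → T = 360.5/(7.4·0.75471) = 64.5496 ≈ 64.55 kN.
ΣF_x = 0: A_x − T·cos49° = 0 → A_x = 64.5496 × 0.656059 = 42.35 kN.
ΣF_y = 0: A_y + T·sin49° − 35 = 0 → A_y = 35 − 64.5496 × 0.75471 = -13.72 kN.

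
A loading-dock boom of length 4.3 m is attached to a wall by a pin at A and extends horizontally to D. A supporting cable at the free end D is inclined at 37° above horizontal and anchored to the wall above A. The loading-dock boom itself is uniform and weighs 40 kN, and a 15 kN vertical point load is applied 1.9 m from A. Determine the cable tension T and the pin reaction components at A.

T = 44.25 kN, A_x = 35.34 kN, A_y = 28.37 kN

ΣM about A: T·sin37°·4.3 − 40·2.15 − 15·1.9 = 0 → T = 114.5/(4.3·0.601815) = 44.246 ≈ 44.25 kN.
ΣF_x = 0: A_x − T·cos37° = 0 → A_x = 44.246 × 0.798636 = 35.34 kN.
ΣF_y = 0: A_y + T·sin37° − 40 − 15 = 0 → A_y = 55 − 44.246 × 0.601815 = 28.37 kN.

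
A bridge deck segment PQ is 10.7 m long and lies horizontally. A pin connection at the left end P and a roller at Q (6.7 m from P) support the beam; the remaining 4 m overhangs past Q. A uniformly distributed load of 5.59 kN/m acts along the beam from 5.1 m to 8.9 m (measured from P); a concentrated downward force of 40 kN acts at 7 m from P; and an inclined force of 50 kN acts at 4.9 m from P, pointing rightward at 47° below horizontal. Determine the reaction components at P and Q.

P_x = -34.10 kN, P_y = 7.082 kN, Q_y = 90.73 kN

Resultant of the distributed load: 5.59 × 3.8 = 21.242 kN at 7 m from P.
Moments about P: Q_y·6.7 − (5.59·3.8)·7 − 40·7 − 50·sin47°·4.9 = 0 → Q_y = 607.876/6.7 = 90.7278 ≈ 90.73 kN.
ΣF_y = 0: P_y + 90.7278 − 5.59·3.8 − 40 − 50·sin47° = 0 → P_y = 7.082 kN.
ΣF_x = 0: P_x + 50·cos47° = 0 → P_x = -34.10 kN.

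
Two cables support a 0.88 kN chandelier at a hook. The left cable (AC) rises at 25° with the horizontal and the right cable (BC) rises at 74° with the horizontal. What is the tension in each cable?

T_AC = 0.2456 kN, T_BC = 0.8075 kN

ΣF_x = 0: −T_AC·cos25° + T_BC·cos74° = 0 → T_BC = 3.28804·T_AC.
ΣF_y = 0: T_AC·sin25° + T_BC·sin74° = 0.88.
Substitute: T_AC·(0.422618 + 3.28804·0.961262) = 0.88 → T_AC = 0.245585 ≈ 0.2456 kN.
Then T_BC = 3.28804 × 0.245585 = 0.8075 kN.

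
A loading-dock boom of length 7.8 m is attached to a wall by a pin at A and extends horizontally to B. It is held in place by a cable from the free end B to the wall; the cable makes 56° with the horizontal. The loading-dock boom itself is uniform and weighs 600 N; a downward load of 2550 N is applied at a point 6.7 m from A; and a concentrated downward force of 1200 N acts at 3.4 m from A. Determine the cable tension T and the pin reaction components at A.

T = 3635 N, A_x = 2033 N, A_y = 1337 N

ΣM about A: T·sin56°·7.8 − 600·3.9 − 2550·6.7 − 1200·3.4 = 0 → T = 23505/(7.8·0.829038) = 3634.89 ≈ 3635 N.
ΣF_x = 0: A_x − T·cos56° = 0 → A_x = 3634.89 × 0.559193 = 2033 N.
ΣF_y = 0: A_y + T·sin56° − 600 − 2550 − 1200 = 0 → A_y = 4350 − 3634.89 × 0.829038 = 1337 N.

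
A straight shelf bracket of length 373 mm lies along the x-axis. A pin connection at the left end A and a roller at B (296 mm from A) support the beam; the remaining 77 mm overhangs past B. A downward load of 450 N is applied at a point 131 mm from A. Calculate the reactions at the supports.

A_x = 0, A_y = 250.8 N, B_y = 199.2 N

ΣM about A: B_y·296 − 450·131 = 0 → B_y = 58950/296 = 199.155 ≈ 199.2 N.
ΣF_y = 0: A_y + 199.155 − 450 = 0 → A_y = 250.8 N.
ΣF_x = 0: no horizontal applied forces, so A_x = 0.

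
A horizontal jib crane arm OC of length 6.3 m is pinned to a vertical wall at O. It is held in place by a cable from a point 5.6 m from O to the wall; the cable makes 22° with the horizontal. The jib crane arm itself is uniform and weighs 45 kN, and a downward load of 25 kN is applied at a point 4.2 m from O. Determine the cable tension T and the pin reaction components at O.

T = 117.6 kN, O_x = 109.1 kN, O_y = 25.94 kN

ΣM about O: T·sin22°·5.6 − 45·3.15 − 25·4.2 = 0 → T = 246.75/(5.6·0.374607) = 117.623 ≈ 117.6 kN.
ΣF_x = 0: O_x − T·cos22° = 0 → O_x = 117.623 × 0.927184 = 109.1 kN.
ΣF_y = 0: O_y + T·sin22° − 45 − 25 = 0 → O_y = 70 − 117.623 × 0.374607 = 25.94 kN.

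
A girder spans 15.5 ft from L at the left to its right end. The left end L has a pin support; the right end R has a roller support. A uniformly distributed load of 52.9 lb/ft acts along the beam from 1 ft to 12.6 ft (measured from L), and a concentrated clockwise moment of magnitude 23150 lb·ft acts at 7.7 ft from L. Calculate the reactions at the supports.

L_x = 0, L_y = -1149 lb, R_y = 1763 lb

Resultant of the distributed load: 52.9 × 11.6 = 613.64 lb at 6.8 ft from L.
Taking moments about L: R_y·15.5 − (52.9·11.6)·6.8 − 23150 = 0 → R_y = 27322.752/15.5 = 1762.76 ≈ 1763 lb.
ΣF_y = 0: L_y + 1762.76 − 52.9·11.6 = 0 → L_y = -1149 lb.
ΣF_x = 0: no horizontal applied forces, so L_x = 0.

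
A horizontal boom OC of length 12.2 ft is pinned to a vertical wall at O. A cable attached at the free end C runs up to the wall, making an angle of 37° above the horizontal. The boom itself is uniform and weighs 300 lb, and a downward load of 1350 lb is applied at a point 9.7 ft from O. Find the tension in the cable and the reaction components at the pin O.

ΣM about O: T·sin37°·12.2 − 300·6.1 − 1350·9.7 = 0 → T = 14925/(12.2·0.601815) = 2032.79 ≈ 2033 lb.
ΣF_x = 0: O_x − T·cos37° = 0 → O_x = 2032.79 × 0.798636 = 1623 lb.
ΣF_y = 0: O_y + T·sin37° − 300 − 1350 = 0 → O_y = 1650 − 2032.79 × 0.601815 = 426.6 lb.

T = 2033 lb, O_x = 1623 lb, O_y = 426.6 lb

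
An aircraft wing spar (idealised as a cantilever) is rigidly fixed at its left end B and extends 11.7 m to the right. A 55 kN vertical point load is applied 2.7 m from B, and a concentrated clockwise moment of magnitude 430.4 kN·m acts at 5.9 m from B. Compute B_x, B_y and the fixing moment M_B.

B_x = 0, B_y = 55.00 kN, M_B = 578.9 kN·m

ΣF_x = 0: B_x = 0.
ΣF_y = 0: B_y − 55 = 0 → B_y = 55.00 kN.
ΣM about B: M_B − 55·2.7 − 430.4 = 0 → M_B = 578.9 kN·m.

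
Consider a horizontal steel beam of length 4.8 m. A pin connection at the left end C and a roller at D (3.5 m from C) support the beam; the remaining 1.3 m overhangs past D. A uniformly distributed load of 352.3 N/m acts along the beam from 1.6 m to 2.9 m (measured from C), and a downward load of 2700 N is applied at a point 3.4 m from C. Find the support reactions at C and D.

Resultant of the distributed load: 352.3 × 1.3 = 457.99 N at 2.25 m from C.
Taking moments about C: D_y·3.5 − (352.3·1.3)·2.25 − 2700·3.4 = 0 → D_y = 10210.4775/3.5 = 2917.28 ≈ 2917 N.
ΣF_y = 0: C_y + 2917.28 − 352.3·1.3 − 2700 = 0 → C_y = 240.7 N.
ΣF_x = 0: no horizontal applied forces, so C_x = 0.

C_x = 0, C_y = 240.7 N, D_y = 2917 N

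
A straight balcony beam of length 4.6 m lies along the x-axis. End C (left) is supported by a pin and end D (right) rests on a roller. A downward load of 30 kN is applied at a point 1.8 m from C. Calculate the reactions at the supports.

Moments about C: D_y·4.6 − 30·1.8 = 0 → D_y = 54/4.6 = 11.7391 ≈ 11.74 kN.
ΣF_y = 0: C_y + 11.7391 − 30 = 0 → C_y = 18.26 kN.
ΣF_x = 0: no horizontal applied forces, so C_x = 0.

C_x = 0, C_y = 18.26 kN, D_y = 11.74 kN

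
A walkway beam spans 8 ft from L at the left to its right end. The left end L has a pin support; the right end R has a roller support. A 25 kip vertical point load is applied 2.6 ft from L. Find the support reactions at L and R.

L_x = 0, L_y = 16.88 kip, R_y = 8.125 kip

Moments about L: R_y·8 − 25·2.6 = 0 → R_y = 65/8 = 8.125 kip.
ΣF_y = 0: L_y + 8.125 − 25 = 0 → L_y = 16.88 kip.
ΣF_x = 0: no horizontal applied forces, so L_x = 0.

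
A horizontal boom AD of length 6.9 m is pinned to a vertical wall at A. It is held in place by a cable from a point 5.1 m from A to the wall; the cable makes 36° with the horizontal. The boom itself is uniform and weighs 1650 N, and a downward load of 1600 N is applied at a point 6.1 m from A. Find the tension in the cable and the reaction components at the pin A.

ΣM about A: T·sin36°·5.1 − 1650·3.45 − 1600·6.1 = 0 → T = 15452.5/(5.1·0.587785) = 5154.78 ≈ 5155 N.
ΣF_x = 0: A_x − T·cos36° = 0 → A_x = 5154.78 × 0.809017 = 4170 N.
ΣF_y = 0: A_y + T·sin36° − 1650 − 1600 = 0 → A_y = 3250 − 5154.78 × 0.587785 = 220.1 N.

T = 5155 N, A_x = 4170 N, A_y = 220.1 N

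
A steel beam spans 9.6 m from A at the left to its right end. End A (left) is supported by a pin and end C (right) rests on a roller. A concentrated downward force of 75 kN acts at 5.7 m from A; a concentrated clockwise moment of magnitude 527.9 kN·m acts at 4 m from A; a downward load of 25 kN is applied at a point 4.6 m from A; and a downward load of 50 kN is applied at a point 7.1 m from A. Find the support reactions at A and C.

A_x = 0, A_y = 1.521 kN, C_y = 148.5 kN

Moments about A: C_y·9.6 − 75·5.7 − 527.9 − 25·4.6 − 50·7.1 = 0 → C_y = 1425.4/9.6 = 148.479 ≈ 148.5 kN.
ΣF_y = 0: A_y + 148.479 − 75 − 25 − 50 = 0 → A_y = 1.521 kN.
ΣF_x = 0: no horizontal applied forces, so A_x = 0.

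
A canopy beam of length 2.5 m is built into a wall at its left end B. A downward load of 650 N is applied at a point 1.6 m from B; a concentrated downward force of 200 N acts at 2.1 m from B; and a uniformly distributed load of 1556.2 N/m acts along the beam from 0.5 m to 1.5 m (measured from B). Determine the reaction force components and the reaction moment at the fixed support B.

B_x = 0, B_y = 2406 N, M_B = 3016 N·m

Resultant of the distributed load: 1556.2 × 1 = 1556.2 N at 1 m from B.
ΣF_x = 0: B_x = 0.
ΣF_y = 0: B_y − 650 − 200 − 1556.2·1 = 0 → B_y = 2406 N.
ΣM about B: M_B − 650·1.6 − 200·2.1 − (1556.2·1)·1 = 0 → M_B = 3016 N·m.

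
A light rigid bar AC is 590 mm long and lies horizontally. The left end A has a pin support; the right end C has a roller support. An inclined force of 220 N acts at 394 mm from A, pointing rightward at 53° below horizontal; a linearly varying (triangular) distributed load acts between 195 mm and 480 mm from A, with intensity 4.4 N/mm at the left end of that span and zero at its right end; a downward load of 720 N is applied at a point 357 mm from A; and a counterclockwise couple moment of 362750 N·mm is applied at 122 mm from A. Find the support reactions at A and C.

A_x = -132.4 N, A_y = 1276 N, C_y = 246.3 N

Resultant of the triangular load: ½ × 4.4 × 285 = 627 N, acting at 290 mm from A (one-third of the span from the peak).
Moments about A: C_y·590 − 220·sin53°·394 − (½·4.4·285)·290 − 720·357 + 362750 = 0 → C_y = 145346/590 = 246.349 ≈ 246.3 N.
ΣF_y = 0: A_y + 246.349 − 220·sin53° − ½·4.4·285 − 720 = 0 → A_y = 1276 N.
ΣF_x = 0: A_x + 220·cos53° = 0 → A_x = -132.4 N.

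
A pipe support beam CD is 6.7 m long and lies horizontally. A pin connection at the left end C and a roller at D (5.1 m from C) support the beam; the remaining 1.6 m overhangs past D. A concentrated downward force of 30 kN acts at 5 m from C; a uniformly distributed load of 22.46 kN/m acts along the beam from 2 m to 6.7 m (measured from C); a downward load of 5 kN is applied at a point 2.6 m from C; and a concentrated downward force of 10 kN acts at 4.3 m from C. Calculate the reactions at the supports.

C_x = 0, C_y = 20.13 kN, D_y = 130.4 kN

Resultant of the distributed load: 22.46 × 4.7 = 105.562 kN at 4.35 m from C.
Taking moments about C: D_y·5.1 − 30·5 − (22.46·4.7)·4.35 − 5·2.6 − 10·4.3 = 0 → D_y = 665.1947/5.1 = 130.43 ≈ 130.4 kN.
ΣF_y = 0: C_y + 130.43 − 30 − 22.46·4.7 − 5 − 10 = 0 → C_y = 20.13 kN.
ΣF_x = 0: no horizontal applied forces, so C_x = 0.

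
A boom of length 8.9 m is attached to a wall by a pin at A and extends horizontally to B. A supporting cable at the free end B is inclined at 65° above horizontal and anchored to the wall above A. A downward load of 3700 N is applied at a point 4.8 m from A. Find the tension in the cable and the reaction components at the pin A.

T = 2202 N, A_x = 930.5 N, A_y = 1704 N

ΣM about A: T·sin65°·8.9 − 3700·4.8 = 0 → T = 17760/(8.9·0.906308) = 2201.8 ≈ 2202 N.
ΣF_x = 0: A_x − T·cos65° = 0 → A_x = 2201.8 × 0.422618 = 930.5 N.
ΣF_y = 0: A_y + T·sin65° − 3700 = 0 → A_y = 3700 − 2201.8 × 0.906308 = 1704 N.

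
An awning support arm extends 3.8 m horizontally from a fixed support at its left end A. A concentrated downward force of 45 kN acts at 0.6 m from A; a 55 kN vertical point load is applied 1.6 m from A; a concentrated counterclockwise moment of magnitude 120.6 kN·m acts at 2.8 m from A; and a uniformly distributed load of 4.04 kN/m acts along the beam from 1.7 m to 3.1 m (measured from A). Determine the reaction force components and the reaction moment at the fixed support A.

A_x = 0, A_y = 105.7 kN, M_A = 7.974 kN·m

Resultant of the distributed load: 4.04 × 1.4 = 5.656 kN at 2.4 m from A.
ΣF_x = 0: A_x = 0.
ΣF_y = 0: A_y − 45 − 55 − 4.04·1.4 = 0 → A_y = 105.7 kN.
ΣM about A: M_A − 45·0.6 − 55·1.6 + 120.6 − (4.04·1.4)·2.4 = 0 → M_A = 7.974 kN·m.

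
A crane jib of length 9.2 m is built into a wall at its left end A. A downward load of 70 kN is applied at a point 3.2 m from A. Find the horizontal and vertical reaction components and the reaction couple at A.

ΣF_x = 0: A_x = 0.
ΣF_y = 0: A_y − 70 = 0 → A_y = 70.00 kN.
ΣM about A: M_A − 70·3.2 = 0 → M_A = 224.0 kN·m.

A_x = 0, A_y = 70.00 kN, M_A = 224.0 kN·m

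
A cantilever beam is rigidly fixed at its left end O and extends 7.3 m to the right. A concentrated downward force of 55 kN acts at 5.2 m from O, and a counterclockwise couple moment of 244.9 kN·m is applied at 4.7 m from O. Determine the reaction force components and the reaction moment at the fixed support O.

O_x = 0, O_y = 55.00 kN, M_O = 41.10 kN·m

ΣF_x = 0: O_x = 0.
ΣF_y = 0: O_y − 55 = 0 → O_y = 55.00 kN.
ΣM about O: M_O − 55·5.2 + 244.9 = 0 → M_O = 41.10 kN·m.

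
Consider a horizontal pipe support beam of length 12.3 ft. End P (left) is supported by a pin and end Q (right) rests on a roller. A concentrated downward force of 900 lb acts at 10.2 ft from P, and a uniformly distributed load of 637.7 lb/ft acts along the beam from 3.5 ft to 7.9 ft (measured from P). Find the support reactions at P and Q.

Resultant of the distributed load: 637.7 × 4.4 = 2805.88 lb at 5.7 ft from P.
Moments about P: Q_y·12.3 − 900·10.2 − (637.7·4.4)·5.7 = 0 → Q_y = 25173.516/12.3 = 2046.63 ≈ 2047 lb.
ΣF_y = 0: P_y + 2046.63 − 900 − 637.7·4.4 = 0 → P_y = 1659 lb.
ΣF_x = 0: no horizontal applied forces, so P_x = 0.

P_x = 0, P_y = 1659 lb, Q_y = 2047 lb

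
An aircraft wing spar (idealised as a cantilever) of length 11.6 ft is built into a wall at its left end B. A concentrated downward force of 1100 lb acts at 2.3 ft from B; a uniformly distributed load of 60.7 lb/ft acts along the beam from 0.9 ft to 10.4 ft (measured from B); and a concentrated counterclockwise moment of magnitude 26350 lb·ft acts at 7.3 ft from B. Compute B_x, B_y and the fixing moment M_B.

Resultant of the distributed load: 60.7 × 9.5 = 576.65 lb at 5.65 ft from B.
ΣF_x = 0: B_x = 0.
ΣF_y = 0: B_y − 1100 − 60.7·9.5 = 0 → B_y = 1677 lb.
ΣM about B: M_B − 1100·2.3 − (60.7·9.5)·5.65 + 26350 = 0 → M_B = -20560 lb·ft.

B_x = 0, B_y = 1677 lb, M_B = -20560 lb·ft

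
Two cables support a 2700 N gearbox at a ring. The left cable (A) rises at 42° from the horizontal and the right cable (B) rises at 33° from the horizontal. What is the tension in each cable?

ΣF_x = 0: −T_A·cos42° + T_B·cos33° = 0 → T_B = 0.886099·T_A.
ΣF_y = 0: T_A·sin42° + T_B·sin33° = 2700.
Substitute: T_A·(0.669131 + 0.886099·0.544639) = 2700 → T_A = 2344.29 ≈ 2344 N.
Then T_B = 0.886099 × 2344.29 = 2077 N.

T_A = 2344 N, T_B = 2077 N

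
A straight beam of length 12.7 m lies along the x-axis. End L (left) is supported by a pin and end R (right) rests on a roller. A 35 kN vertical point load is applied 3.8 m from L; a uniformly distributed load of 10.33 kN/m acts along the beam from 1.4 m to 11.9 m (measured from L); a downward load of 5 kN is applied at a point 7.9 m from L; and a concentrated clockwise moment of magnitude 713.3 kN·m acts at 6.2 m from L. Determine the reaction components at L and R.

Resultant of the distributed load: 10.33 × 10.5 = 108.465 kN at 6.65 m from L.
Taking moments about L: R_y·12.7 − 35·3.8 − (10.33·10.5)·6.65 − 5·7.9 − 713.3 = 0 → R_y = 1607.09225/12.7 = 126.543 ≈ 126.5 kN.
ΣF_y = 0: L_y + 126.543 − 35 − 10.33·10.5 − 5 = 0 → L_y = 21.92 kN.
ΣF_x = 0: no horizontal applied forces, so L_x = 0.

L_x = 0, L_y = 21.92 kN, R_y = 126.5 kN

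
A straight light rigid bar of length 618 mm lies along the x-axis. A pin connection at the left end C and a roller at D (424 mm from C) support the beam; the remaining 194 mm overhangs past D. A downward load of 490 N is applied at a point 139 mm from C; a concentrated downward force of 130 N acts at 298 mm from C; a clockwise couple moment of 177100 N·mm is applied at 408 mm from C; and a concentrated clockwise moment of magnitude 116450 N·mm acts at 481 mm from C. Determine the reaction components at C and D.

Moments about C: D_y·424 − 490·139 − 130·298 − 177100 − 116450 = 0 → D_y = 400400/424 = 944.34 ≈ 944.3 N.
ΣF_y = 0: C_y + 944.34 − 490 − 130 = 0 → C_y = -324.3 N.
ΣF_x = 0: no horizontal applied forces, so C_x = 0.

C_x = 0, C_y = -324.3 N, D_y = 944.3 N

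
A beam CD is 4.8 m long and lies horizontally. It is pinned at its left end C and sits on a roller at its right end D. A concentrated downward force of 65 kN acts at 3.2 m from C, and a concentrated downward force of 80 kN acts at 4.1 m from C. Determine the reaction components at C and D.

Moments about C: D_y·4.8 − 65·3.2 − 80·4.1 = 0 → D_y = 536/4.8 = 111.667 ≈ 111.7 kN.
ΣF_y = 0: C_y + 111.667 − 65 − 80 = 0 → C_y = 33.33 kN.
ΣF_x = 0: no horizontal applied forces, so C_x = 0.

C_x = 0, C_y = 33.33 kN, D_y = 111.7 kN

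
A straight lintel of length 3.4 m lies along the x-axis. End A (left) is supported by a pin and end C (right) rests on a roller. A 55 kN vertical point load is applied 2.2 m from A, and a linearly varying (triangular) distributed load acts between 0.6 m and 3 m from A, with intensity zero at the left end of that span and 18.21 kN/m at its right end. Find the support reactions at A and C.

A_x = 0, A_y = 27.12 kN, C_y = 49.73 kN

Resultant of the triangular load: ½ × 18.21 × 2.4 = 21.852 kN, acting at 2.2 m from A (one-third of the span from the peak).
ΣM about A: C_y·3.4 − 55·2.2 − (½·18.21·2.4)·2.2 = 0 → C_y = 169.0744/3.4 = 49.7278 ≈ 49.73 kN.
ΣF_y = 0: A_y + 49.7278 − 55 − ½·18.21·2.4 = 0 → A_y = 27.12 kN.
ΣF_x = 0: no horizontal applied forces, so A_x = 0.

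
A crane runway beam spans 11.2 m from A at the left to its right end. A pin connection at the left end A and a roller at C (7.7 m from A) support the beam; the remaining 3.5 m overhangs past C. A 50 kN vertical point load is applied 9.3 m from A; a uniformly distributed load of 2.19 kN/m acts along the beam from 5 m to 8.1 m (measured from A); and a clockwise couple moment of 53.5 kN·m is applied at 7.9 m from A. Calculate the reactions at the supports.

A_x = 0, A_y = -16.32 kN, C_y = 73.11 kN

Resultant of the distributed load: 2.19 × 3.1 = 6.789 kN at 6.55 m from A.
ΣM about A: C_y·7.7 − 50·9.3 − (2.19·3.1)·6.55 − 53.5 = 0 → C_y = 562.96795/7.7 = 73.1127 ≈ 73.11 kN.
ΣF_y = 0: A_y + 73.1127 − 50 − 2.19·3.1 = 0 → A_y = -16.32 kN.
ΣF_x = 0: no horizontal applied forces, so A_x = 0.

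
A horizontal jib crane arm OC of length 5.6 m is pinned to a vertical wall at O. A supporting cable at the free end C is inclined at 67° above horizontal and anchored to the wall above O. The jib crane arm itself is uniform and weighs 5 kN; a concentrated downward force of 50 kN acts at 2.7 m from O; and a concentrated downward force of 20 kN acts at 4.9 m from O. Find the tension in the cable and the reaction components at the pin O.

ΣM about O: T·sin67°·5.6 − 5·2.8 − 50·2.7 − 20·4.9 = 0 → T = 247/(5.6·0.920505) = 47.9162 ≈ 47.92 kN.
ΣF_x = 0: O_x − T·cos67° = 0 → O_x = 47.9162 × 0.390731 = 18.72 kN.
ΣF_y = 0: O_y + T·sin67° − 5 − 50 − 20 = 0 → O_y = 75 − 47.9162 × 0.920505 = 30.89 kN.

T = 47.92 kN, O_x = 18.72 kN, O_y = 30.89 kN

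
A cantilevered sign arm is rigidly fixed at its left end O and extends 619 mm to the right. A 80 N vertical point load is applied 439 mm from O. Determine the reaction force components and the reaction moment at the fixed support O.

O_x = 0, O_y = 80.00 N, M_O = 35120 N·mm

ΣF_x = 0: O_x = 0.
ΣF_y = 0: O_y − 80 = 0 → O_y = 80.00 N.
ΣM about O: M_O − 80·439 = 0 → M_O = 35120 N·mm.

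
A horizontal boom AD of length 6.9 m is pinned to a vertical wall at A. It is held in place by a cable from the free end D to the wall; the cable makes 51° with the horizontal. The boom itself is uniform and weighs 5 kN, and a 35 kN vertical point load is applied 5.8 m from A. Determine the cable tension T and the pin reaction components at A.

T = 41.07 kN, A_x = 25.85 kN, A_y = 8.080 kN

ΣM about A: T·sin51°·6.9 − 5·3.45 − 35·5.8 = 0 → T = 220.25/(6.9·0.777146) = 41.0737 ≈ 41.07 kN.
ΣF_x = 0: A_x − T·cos51° = 0 → A_x = 41.0737 × 0.62932 = 25.85 kN.
ΣF_y = 0: A_y + T·sin51° − 5 − 35 = 0 → A_y = 40 − 41.0737 × 0.777146 = 8.080 kN.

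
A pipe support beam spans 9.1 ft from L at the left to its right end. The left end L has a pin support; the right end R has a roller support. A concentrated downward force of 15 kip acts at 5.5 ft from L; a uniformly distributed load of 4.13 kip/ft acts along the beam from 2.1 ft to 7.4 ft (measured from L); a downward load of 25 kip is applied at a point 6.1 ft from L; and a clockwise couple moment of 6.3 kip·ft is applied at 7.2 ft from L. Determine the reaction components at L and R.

Resultant of the distributed load: 4.13 × 5.3 = 21.889 kip at 4.75 ft from L.
ΣM about L: R_y·9.1 − 15·5.5 − (4.13·5.3)·4.75 − 25·6.1 − 6.3 = 0 → R_y = 345.27275/9.1 = 37.9421 ≈ 37.94 kip.
ΣF_y = 0: L_y + 37.9421 − 15 − 4.13·5.3 − 25 = 0 → L_y = 23.95 kip.
ΣF_x = 0: no horizontal applied forces, so L_x = 0.

L_x = 0, L_y = 23.95 kip, R_y = 37.94 kip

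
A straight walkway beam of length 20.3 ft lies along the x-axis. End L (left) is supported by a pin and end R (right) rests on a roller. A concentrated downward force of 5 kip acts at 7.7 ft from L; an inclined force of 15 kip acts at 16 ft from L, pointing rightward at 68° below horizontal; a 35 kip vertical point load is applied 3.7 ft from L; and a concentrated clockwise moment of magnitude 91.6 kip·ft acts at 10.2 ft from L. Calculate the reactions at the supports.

L_x = -5.619 kip, L_y = 30.16 kip, R_y = 23.75 kip

ΣM about L: R_y·20.3 − 5·7.7 − 15·sin68°·16 − 35·3.7 − 91.6 = 0 → R_y = 482.124/20.3 = 23.75 kip.
ΣF_y = 0: L_y + 23.75 − 5 − 15·sin68° − 35 = 0 → L_y = 30.16 kip.
ΣF_x = 0: L_x + 15·cos68° = 0 → L_x = -5.619 kip.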